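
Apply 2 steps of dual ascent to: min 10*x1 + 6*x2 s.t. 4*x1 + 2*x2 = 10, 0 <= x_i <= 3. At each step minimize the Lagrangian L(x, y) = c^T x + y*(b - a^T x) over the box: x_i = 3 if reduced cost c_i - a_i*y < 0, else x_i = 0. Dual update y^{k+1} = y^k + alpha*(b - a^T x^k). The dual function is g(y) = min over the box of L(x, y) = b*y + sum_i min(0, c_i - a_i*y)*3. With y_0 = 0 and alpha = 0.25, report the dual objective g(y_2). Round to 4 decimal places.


Dual ascent for LP: min 10*x1 + 6*x2, 4*x1 + 2*x2 = 10, 0 <= x_i <= 3
Step 1: y^k = 0.0, reduced costs: (10.0, 6.0)
  x^k = (0.0, 0.0), subgradient = b - a^T x = 10.0
  y^{k+1} = 0.0 + 0.25*10.0 = 2.5
Step 2: y^k = 2.5, reduced costs: (0.0, 1.0)
  x^k = (0.0, 0.0), subgradient = b - a^T x = 10.0
  y^{k+1} = 2.5 + 0.25*10.0 = 5.0
Dual objective at y_2 = 5.0: reduced costs (-10.0, -4.0), box minimizer x = (3.0, 3.0)
g(y_2) = b*y + (c1 - a1*y)*x1 + (c2 - a2*y)*x2 = 10*5.0 + (-10.0)*3.0 + (-4.0)*3.0 = 50.0 - 30.0 - 12.0 = 8.0


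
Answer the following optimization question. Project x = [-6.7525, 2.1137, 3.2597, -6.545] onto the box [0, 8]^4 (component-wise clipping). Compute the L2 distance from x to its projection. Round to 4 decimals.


Project each component onto [0, 8].
clip(-6.7525) = 0.0, clip(2.1137) = 2.1137, clip(3.2597) = 3.2597, clip(-6.545) = 0.0
Projection = [0.0, 2.1137, 3.2597, 0.0]
Squared diffs: [45.5963, 0.0, 0.0, 42.837]
Distance = sqrt(88.4333) = 9.4039


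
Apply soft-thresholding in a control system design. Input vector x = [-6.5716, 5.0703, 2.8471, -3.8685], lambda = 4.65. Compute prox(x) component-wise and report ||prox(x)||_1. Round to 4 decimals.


Soft-thresholding with lambda = 4.65:
prox(-6.5716) = sign(-6.5716)*max(|-6.5716| - 4.65, 0) = -1.9216
prox(5.0703) = sign(5.0703)*max(|5.0703| - 4.65, 0) = 0.4203
prox(2.8471) = sign(2.8471)*max(|2.8471| - 4.65, 0) = 0.0
prox(-3.8685) = sign(-3.8685)*max(|-3.8685| - 4.65, 0) = 0.0
prox(x) = [-1.9216, 0.4203, 0.0, 0.0]
||prox(x)||_1 = 1.9216 + 0.4203 + 0.0 + 0.0 = 2.3419


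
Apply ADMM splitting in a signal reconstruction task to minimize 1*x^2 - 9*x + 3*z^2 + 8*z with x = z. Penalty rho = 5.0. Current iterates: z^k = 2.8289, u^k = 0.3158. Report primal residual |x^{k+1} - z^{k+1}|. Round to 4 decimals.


ADMM iteration with rho = 5.0, z^k = 2.8289, u^k = 0.3158
Step 1: x-update.
Minimize 1*x^2 - 9*x + (5.0/2)*(x - 2.8289 + 0.3158)^2
FOC: (2*1 + 5.0)*x = 9 + 5.0*(2.8289 - 0.3158)
x^{k+1} = 3.0808
Step 2: z-update.
Minimize 3*z^2 + 8*z + (5.0/2)*(3.0808 - z + 0.3158)^2
FOC: (2*3 + 5.0)*z = -8 + 5.0*(3.0808 + 0.3158)
z^{k+1} = 0.8166
Step 3: u-update.
u^{k+1} = 0.3158 + 3.0808 - 0.8166 = 2.58
Step 4: Primal residual = |3.0808 - 0.8166| = 2.2642


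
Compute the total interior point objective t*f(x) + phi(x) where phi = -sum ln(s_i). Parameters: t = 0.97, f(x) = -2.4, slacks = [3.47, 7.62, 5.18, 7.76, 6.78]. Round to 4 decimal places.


Step 1: Compute log-barrier.
ln values: [1.2442, 2.0308, 1.6448, 2.049, 1.914]
phi = -(1.2442 + 2.0308 + 1.6448 + 2.049 + 1.914) = -8.8827
Step 2: Compute augmented objective.
t*f(x) = 0.97*-2.4 = -2.328
Total = -2.328 - 8.8827 = -11.2107


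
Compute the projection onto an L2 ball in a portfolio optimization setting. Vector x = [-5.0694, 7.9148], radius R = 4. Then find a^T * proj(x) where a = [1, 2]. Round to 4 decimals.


Step 1: Compute ||x|| (intermediates to 6 decimals).
||x|| = sqrt((-5.0694)^2 + 7.9148^2) = 9.399089
Step 2: Project.
Since ||x|| > R, scale = R/||x|| = 4/9.399089 = 0.425573, proj(x) = scale * x
proj(x) = [-2.1574, 3.368325]
Step 3: Dot product.
a^T * proj(x) = 1*(-2.1574) + 2*3.368325 = 4.5793


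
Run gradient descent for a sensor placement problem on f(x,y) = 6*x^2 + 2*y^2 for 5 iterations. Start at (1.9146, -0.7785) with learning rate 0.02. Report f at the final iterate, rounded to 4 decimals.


Gradient descent on f(x,y) = 6*x^2 + 2*y^2.
Starting point: (1.9146, -0.7785), alpha = 0.02
Step 1: grad_x = 2*6*1.9146 = 22.9752, grad_y = 2*2*-0.7785 = -3.114
  x_1 = 1.9146 - 0.02*22.9752 = 1.4551
  y_1 = -0.7785 - 0.02*-3.114 = -0.7162
Step 2: grad_x = 2*6*1.4551 = 17.4612, grad_y = 2*2*-0.7162 = -2.8649
  x_2 = 1.4551 - 0.02*17.4612 = 1.1059
  y_2 = -0.7162 - 0.02*-2.8649 = -0.6589
Step 3: grad_x = 2*6*1.1059 = 13.2705, grad_y = 2*2*-0.6589 = -2.6357
  x_3 = 1.1059 - 0.02*13.2705 = 0.8405
  y_3 = -0.6589 - 0.02*-2.6357 = -0.6062
Step 4: grad_x = 2*6*0.8405 = 10.0856, grad_y = 2*2*-0.6062 = -2.4248
  x_4 = 0.8405 - 0.02*10.0856 = 0.6388
  y_4 = -0.6062 - 0.02*-2.4248 = -0.5577
Step 5: grad_x = 2*6*0.6388 = 7.665, grad_y = 2*2*-0.5577 = -2.2308
  x_5 = 0.6388 - 0.02*7.665 = 0.4855
  y_5 = -0.5577 - 0.02*-2.2308 = -0.5131
f(0.4855, -0.5131) = 6*0.4855^2 + 2*(-0.5131)^2 = 1.9405


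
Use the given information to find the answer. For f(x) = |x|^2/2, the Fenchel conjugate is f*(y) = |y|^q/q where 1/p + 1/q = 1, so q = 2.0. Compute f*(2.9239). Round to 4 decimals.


The conjugate exponent q satisfies 1/p + 1/q = 1.
p = 2, so q = 2/(2 - 1) = 2.0
|y|^q = 2.9239^2.0 = 8.5492
f*(2.9239) = 8.5492 / 2.0 = 4.2746


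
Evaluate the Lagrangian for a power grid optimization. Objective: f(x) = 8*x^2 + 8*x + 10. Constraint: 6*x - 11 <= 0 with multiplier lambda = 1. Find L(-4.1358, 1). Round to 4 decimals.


Step 1: Evaluate f(x).
f(-4.1358) = 8*(-4.1358)^2 + 8*(-4.1358) + 10 = 113.7523
Step 2: Evaluate g(x).
g(-4.1358) = 6*-4.1358 - 11 = -35.8148
Step 3: Compute Lagrangian.
L = 113.7523 + 1*-35.8148 = 77.9375


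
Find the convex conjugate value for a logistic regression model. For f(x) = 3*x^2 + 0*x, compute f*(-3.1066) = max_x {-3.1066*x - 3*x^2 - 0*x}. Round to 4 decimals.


f*(y) = sup_x {y*x - a*x^2 - b*x} = sup_x {(y-b)*x - a*x^2}
FOC: (y - b) - 2a*x = 0 => x* = (y - b)/(2a)
x* = (-3.1066 - 0)/(2*3) = -0.5178
f*(-3.1066) = (y-b)^2/(4a) = (-3.1066 - 0)^2/(4*3)
= 9.651/12 = 0.8042


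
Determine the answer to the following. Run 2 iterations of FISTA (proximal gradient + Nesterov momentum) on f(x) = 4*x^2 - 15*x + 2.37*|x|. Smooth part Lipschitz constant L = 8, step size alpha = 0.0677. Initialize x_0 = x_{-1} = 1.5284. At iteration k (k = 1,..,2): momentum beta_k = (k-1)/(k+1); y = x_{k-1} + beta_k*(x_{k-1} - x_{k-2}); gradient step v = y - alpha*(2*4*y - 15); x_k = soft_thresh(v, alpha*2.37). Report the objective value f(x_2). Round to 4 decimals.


FISTA on f(x) = 4*x^2 - 15*x + 2.37*|x|
L = 8, alpha = 0.0677
Iteration 1: beta = 0.0, y = 1.5284 + 0.0*(1.5284 - 1.5284) = 1.5284
  grad(y) = -2.7728, v = y - alpha*grad = 1.7161
  prox(v) = soft_thresh(1.7161, 0.1604) = 1.5557
Iteration 2: beta = 0.3333, y = 1.5557 + 0.3333*(1.5557 - 1.5284) = 1.5648
  grad(y) = -2.4819, v = y - alpha*grad = 1.7328
  prox(v) = soft_thresh(1.7328, 0.1604) = 1.5723
f(x_2) = 4*1.5723^2 - 15*1.5723 + 2.37*|1.5723| = -9.9696


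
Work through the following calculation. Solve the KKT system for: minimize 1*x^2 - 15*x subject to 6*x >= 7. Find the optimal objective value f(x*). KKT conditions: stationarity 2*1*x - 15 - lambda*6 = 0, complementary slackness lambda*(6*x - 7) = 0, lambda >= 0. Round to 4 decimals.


Step 1: Try lambda = 0 (constraint inactive).
Stationarity: 2*1*x - 15 = 0
x* = 15/(2*1) = 7.5
Check constraint: 6*7.5 = 45.0 >= 7 -- satisfied.
Step 2: Compute optimal value.
f(x*) = 1*7.5^2 - 15*7.5 = -56.25


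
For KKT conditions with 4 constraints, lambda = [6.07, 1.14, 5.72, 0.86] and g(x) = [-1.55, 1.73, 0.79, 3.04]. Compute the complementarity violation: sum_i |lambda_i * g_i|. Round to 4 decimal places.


KKT complementary slackness check:
lambda_1 * g_1 = 6.07 * -1.55 = -9.4085
lambda_2 * g_2 = 1.14 * 1.73 = 1.9722
lambda_3 * g_3 = 5.72 * 0.79 = 4.5188
lambda_4 * g_4 = 0.86 * 3.04 = 2.6144
Total violation = 9.4085 + 1.9722 + 4.5188 + 2.6144 = 18.5139


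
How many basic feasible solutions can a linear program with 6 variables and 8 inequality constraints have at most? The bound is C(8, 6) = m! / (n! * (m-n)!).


Each vertex corresponds to some choice of n active constraints out of m, so the number of vertices is at most C(m, n) = m! / (n!(m-n)!).
m = 8, n = 6
Numerator: 8 * 7 * 6 * 5 * 4 * 3
Denominator: 6! = 720
C(8, 6) = 28


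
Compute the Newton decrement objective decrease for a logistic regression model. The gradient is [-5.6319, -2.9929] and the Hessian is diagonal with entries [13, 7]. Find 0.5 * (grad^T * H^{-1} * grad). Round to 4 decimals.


Step 1: H is diagonal, so H^(-1) * g = [-0.4332, -0.4276].
Step 2: g^T H^(-1) g = sum_i g_i^2 / H_ii
  = (-5.6319)^2/13 + (-2.9929)^2/7
  = 2.4399 + 1.2796 = 3.7195
Step 3: Objective decrease = 0.5 * g^T H^(-1) g = 1.8598


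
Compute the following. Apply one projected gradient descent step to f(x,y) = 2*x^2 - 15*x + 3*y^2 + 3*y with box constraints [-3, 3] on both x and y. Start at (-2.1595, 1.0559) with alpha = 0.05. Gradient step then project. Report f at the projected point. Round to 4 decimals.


Step 1: Compute gradient at (-2.1595, 1.0559).
grad_x = 2*2*-2.1595 - 15 = -23.638
grad_y = 2*3*1.0559 + 3 = 9.3354
Step 2: Gradient step.
x_raw = -2.1595 - 0.05*-23.638 = -0.9776
y_raw = 1.0559 - 0.05*9.3354 = 0.5891
Step 3: Project onto [-3, 3].
x_proj = clip(-0.9776) = -0.9776
y_proj = clip(0.5891) = 0.5891
Step 4: Evaluate f.
f(-0.9776, 0.5891) = 19.384


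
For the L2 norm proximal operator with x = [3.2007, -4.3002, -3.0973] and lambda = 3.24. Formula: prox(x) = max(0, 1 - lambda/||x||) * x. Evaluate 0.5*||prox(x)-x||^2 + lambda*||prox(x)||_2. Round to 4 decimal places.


Step 1: Compute ||x||.
||x|| = 6.1911
Step 2: Compute scaling factor.
scale = max(0, 1 - 3.24/6.1911) = 0.4767
Step 3: prox(x) = [1.5257, -2.0498, -1.4764]
||prox(x)|| = 2.9511
Step 4: Proximal objective.
0.5*||prox-x||^2 = 5.2488
lambda*||prox|| = 9.5616
Total = 14.8103


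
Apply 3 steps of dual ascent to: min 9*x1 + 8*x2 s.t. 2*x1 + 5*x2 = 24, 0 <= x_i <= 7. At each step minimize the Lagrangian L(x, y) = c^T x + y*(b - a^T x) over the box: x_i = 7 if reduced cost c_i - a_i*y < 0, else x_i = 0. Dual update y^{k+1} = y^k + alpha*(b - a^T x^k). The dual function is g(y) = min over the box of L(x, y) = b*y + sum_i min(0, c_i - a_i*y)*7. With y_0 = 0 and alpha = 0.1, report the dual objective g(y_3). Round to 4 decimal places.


Dual ascent for LP: min 9*x1 + 8*x2, 2*x1 + 5*x2 = 24, 0 <= x_i <= 7
Step 1: y^k = 0.0, reduced costs: (9.0, 8.0)
  x^k = (0.0, 0.0), subgradient = b - a^T x = 24.0
  y^{k+1} = 0.0 + 0.1*24.0 = 2.4
Step 2: y^k = 2.4, reduced costs: (4.2, -4.0)
  x^k = (0.0, 7.0), subgradient = b - a^T x = -11.0
  y^{k+1} = 2.4 + 0.1*-11.0 = 1.3
Step 3: y^k = 1.3, reduced costs: (6.4, 1.5)
  x^k = (0.0, 0.0), subgradient = b - a^T x = 24.0
  y^{k+1} = 1.3 + 0.1*24.0 = 3.7
Dual objective at y_3 = 3.7: reduced costs (1.6, -10.5), box minimizer x = (0.0, 7.0)
g(y_3) = b*y + (c1 - a1*y)*x1 + (c2 - a2*y)*x2 = 24*3.7 + 1.6*0.0 + (-10.5)*7.0 = 88.8 + 0.0 - 73.5 = 15.3


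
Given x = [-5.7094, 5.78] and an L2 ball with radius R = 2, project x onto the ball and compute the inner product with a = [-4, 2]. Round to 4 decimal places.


Step 1: Compute ||x|| (intermediates to 6 decimals).
||x|| = sqrt((-5.7094)^2 + 5.78^2) = 8.124386
Step 2: Project.
Since ||x|| > R, scale = R/||x|| = 2/8.124386 = 0.246172, proj(x) = scale * x
proj(x) = [-1.405494, 1.422874]
Step 3: Dot product.
a^T * proj(x) = -4*(-1.405494) + 2*1.422874 = 8.4677


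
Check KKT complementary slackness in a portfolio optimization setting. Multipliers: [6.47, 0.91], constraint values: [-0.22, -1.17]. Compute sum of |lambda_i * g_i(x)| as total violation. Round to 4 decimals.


KKT complementary slackness check:
lambda_1 * g_1 = 6.47 * -0.22 = -1.4234
lambda_2 * g_2 = 0.91 * -1.17 = -1.0647
Total violation = 1.4234 + 1.0647 = 2.4881


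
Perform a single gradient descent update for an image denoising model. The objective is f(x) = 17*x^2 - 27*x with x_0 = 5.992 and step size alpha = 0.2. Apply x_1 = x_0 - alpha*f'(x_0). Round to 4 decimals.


We compute the gradient at x_0 and apply the update.
f'(x) = 34*x - 27
f'(5.992) = 34*5.992 - 27 = 176.728
x_1 = 5.992 - 0.2*176.728 = -29.3536


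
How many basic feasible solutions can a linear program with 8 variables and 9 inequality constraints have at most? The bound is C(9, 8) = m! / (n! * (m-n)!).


Each vertex corresponds to some choice of n active constraints out of m, so the number of vertices is at most C(m, n) = m! / (n!(m-n)!).
m = 9, n = 8
Numerator: 9 * 8 * 7 * 6 * 5 * 4 * 3 * 2
Denominator: 8! = 40320
C(9, 8) = 9


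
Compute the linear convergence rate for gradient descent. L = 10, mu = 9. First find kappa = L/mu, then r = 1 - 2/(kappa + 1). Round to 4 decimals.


Step 1: Compute the condition number.
kappa = L/mu = 10/9 = 1.1111
Step 2: Compute the convergence rate.
r = 1 - 2/(kappa + 1) = 1 - 2*mu/(L + mu) = (L - mu)/(L + mu) = 1/19 = 0.0526


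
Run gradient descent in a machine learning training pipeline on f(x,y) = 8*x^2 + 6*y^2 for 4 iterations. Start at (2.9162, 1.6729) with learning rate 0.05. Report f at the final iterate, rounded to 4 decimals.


Gradient descent on f(x,y) = 8*x^2 + 6*y^2.
Starting point: (2.9162, 1.6729), alpha = 0.05
Step 1: grad_x = 2*8*2.9162 = 46.6592, grad_y = 2*6*1.6729 = 20.0748
  x_1 = 2.9162 - 0.05*46.6592 = 0.5832
  y_1 = 1.6729 - 0.05*20.0748 = 0.6692
Step 2: grad_x = 2*8*0.5832 = 9.3318, grad_y = 2*6*0.6692 = 8.0299
  x_2 = 0.5832 - 0.05*9.3318 = 0.1166
  y_2 = 0.6692 - 0.05*8.0299 = 0.2677
Step 3: grad_x = 2*8*0.1166 = 1.8664, grad_y = 2*6*0.2677 = 3.212
  x_3 = 0.1166 - 0.05*1.8664 = 0.0233
  y_3 = 0.2677 - 0.05*3.212 = 0.1071
Step 4: grad_x = 2*8*0.0233 = 0.3733, grad_y = 2*6*0.1071 = 1.2848
  x_4 = 0.0233 - 0.05*0.3733 = 0.0047
  y_4 = 0.1071 - 0.05*1.2848 = 0.0428
f(0.0047, 0.0428) = 8*0.0047^2 + 6*0.0428^2 = 0.0112


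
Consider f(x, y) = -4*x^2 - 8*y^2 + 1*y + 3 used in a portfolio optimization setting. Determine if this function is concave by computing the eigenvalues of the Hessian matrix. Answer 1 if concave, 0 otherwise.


The Hessian of f(x,y) = -4*x^2 - 8*y^2 + 1*y + 3 is:
H = [[-8, 0], [0, -16]]
Trace = -8 - 16 = -24
Determinant = -8*-16 - (0)^2 = 128
Discriminant = (-24)^2 - 4*128 = 64.0
Eigenvalues: lambda_1 = -16.0, lambda_2 = -8.0
The function is concave.

1


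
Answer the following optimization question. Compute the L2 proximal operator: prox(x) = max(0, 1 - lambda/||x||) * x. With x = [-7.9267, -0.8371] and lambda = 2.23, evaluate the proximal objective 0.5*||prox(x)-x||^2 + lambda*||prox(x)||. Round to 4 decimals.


Step 1: Compute ||x||.
||x|| = 7.9708
Step 2: Compute scaling factor.
scale = max(0, 1 - 2.23/7.9708) = 0.7202
Step 3: prox(x) = [-5.709, -0.6029]
||prox(x)|| = 5.7408
Step 4: Proximal objective.
0.5*||prox-x||^2 = 2.4865
lambda*||prox|| = 12.802
Total = 15.2884


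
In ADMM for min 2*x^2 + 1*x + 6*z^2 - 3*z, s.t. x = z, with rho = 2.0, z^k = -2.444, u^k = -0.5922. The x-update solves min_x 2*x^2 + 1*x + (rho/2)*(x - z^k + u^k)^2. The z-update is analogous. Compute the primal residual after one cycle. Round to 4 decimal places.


ADMM iteration with rho = 2.0, z^k = -2.444, u^k = -0.5922
Step 1: x-update.
Minimize 2*x^2 + 1*x + (2.0/2)*(x + 2.444 - 0.5922)^2
FOC: (2*2 + 2.0)*x = -1 + 2.0*(-2.444 + 0.5922)
x^{k+1} = -0.7839
Step 2: z-update.
Minimize 6*z^2 - 3*z + (2.0/2)*(-0.7839 - z - 0.5922)^2
FOC: (2*6 + 2.0)*z = 3 + 2.0*(-0.7839 - 0.5922)
z^{k+1} = 0.0177
Step 3: u-update.
u^{k+1} = -0.5922 - 0.7839 - 0.0177 = -1.3938
Step 4: Primal residual = |-0.7839 - 0.0177| = 0.8016


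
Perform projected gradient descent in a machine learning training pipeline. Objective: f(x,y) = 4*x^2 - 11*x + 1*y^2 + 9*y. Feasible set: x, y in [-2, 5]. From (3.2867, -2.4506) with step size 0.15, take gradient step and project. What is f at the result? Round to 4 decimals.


Step 1: Compute gradient at (3.2867, -2.4506).
grad_x = 2*4*3.2867 - 11 = 15.2936
grad_y = 2*1*-2.4506 + 9 = 4.0988
Step 2: Gradient step.
x_raw = 3.2867 - 0.15*15.2936 = 0.9927
y_raw = -2.4506 - 0.15*4.0988 = -3.0654
Step 3: Project onto [-2, 5].
x_proj = clip(0.9927) = 0.9927
y_proj = clip(-3.0654) = -2.0
Step 4: Evaluate f.
f(0.9927, -2.0) = -20.9778


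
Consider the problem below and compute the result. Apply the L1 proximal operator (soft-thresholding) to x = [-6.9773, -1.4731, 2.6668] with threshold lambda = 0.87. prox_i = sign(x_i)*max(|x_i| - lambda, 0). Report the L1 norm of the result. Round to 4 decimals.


Soft-thresholding with lambda = 0.87:
prox(-6.9773) = sign(-6.9773)*max(|-6.9773| - 0.87, 0) = -6.1073
prox(-1.4731) = sign(-1.4731)*max(|-1.4731| - 0.87, 0) = -0.6031
prox(2.6668) = sign(2.6668)*max(|2.6668| - 0.87, 0) = 1.7968
prox(x) = [-6.1073, -0.6031, 1.7968]
||prox(x)||_1 = 6.1073 + 0.6031 + 1.7968 = 8.5072


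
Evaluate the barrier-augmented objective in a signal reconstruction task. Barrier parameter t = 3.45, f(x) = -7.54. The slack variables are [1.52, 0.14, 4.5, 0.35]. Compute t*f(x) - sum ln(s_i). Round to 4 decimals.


Step 1: Compute log-barrier.
ln values: [0.4187, -1.9661, 1.5041, -1.0498]
phi = -(0.4187 - 1.9661 + 1.5041 - 1.0498) = 1.0931
Step 2: Compute augmented objective.
t*f(x) = 3.45*-7.54 = -26.013
Total = -26.013 + 1.0931 = -24.9199


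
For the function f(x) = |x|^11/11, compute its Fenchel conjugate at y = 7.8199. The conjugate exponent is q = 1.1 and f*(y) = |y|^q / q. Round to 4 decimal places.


The conjugate exponent q satisfies 1/p + 1/q = 1.
p = 11, so q = 11/(11 - 1) = 1.1
|y|^q = 7.8199^1.1 = 9.6055
f*(7.8199) = 9.6055 / 1.1 = 8.7323


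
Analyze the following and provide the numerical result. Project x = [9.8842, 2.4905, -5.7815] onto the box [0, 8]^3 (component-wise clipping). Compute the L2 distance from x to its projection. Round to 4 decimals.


Project each component onto [0, 8].
clip(9.8842) = 8.0, clip(2.4905) = 2.4905, clip(-5.7815) = 0.0
Projection = [8.0, 2.4905, 0.0]
Squared diffs: [3.5502, 0.0, 33.4257]
Distance = sqrt(36.9759) = 6.0808


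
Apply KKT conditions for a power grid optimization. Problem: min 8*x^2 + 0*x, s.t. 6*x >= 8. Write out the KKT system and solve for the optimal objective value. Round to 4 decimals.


Step 1: Try lambda = 0 (constraint inactive).
x_unc = 0/(2*8) = 0.0
Check: 6*0.0 = 0.0 < 8 -- violated!
Step 2: Constraint must be active: 6*x = 8
x* = 8/6 = 4/3 = 1.3333 (rounded; the exact value 4/3 is used below)
lambda = (2*8*(4/3) + 0)/6 = 3.5556
Step 3: Compute optimal value.
f(x*) = 8*(4/3)^2 + 0*(4/3) = 14.2222


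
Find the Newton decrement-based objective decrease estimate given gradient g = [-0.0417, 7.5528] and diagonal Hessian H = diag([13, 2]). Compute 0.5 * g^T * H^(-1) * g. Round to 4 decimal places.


Step 1: H is diagonal, so H^(-1) * g = [-0.0032, 3.7764].
Step 2: g^T H^(-1) g = sum_i g_i^2 / H_ii
  = (-0.0417)^2/13 + (7.5528)^2/2
  = 0.0001 + 28.5224 = 28.5225
Step 3: Objective decrease = 0.5 * g^T H^(-1) g = 14.2613


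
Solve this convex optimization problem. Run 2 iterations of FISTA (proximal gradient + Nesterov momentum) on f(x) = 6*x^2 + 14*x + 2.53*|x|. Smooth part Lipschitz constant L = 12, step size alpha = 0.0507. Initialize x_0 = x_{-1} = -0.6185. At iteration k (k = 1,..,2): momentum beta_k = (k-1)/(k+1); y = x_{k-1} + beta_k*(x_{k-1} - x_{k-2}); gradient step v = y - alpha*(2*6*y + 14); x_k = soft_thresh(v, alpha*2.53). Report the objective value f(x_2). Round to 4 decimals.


FISTA on f(x) = 6*x^2 + 14*x + 2.53*|x|
L = 12, alpha = 0.0507
Iteration 1: beta = 0.0, y = -0.6185 + 0.0*(-0.6185 + 0.6185) = -0.6185
  grad(y) = 6.578, v = y - alpha*grad = -0.952
  prox(v) = soft_thresh(-0.952, 0.1283) = -0.8237
Iteration 2: beta = 0.3333, y = -0.8237 + 0.3333*(-0.8237 + 0.6185) = -0.8921
  grad(y) = 3.2943, v = y - alpha*grad = -1.0592
  prox(v) = soft_thresh(-1.0592, 0.1283) = -0.9309
f(x_2) = 6*(-0.9309)^2 + 14*(-0.9309) + 2.53*|-0.9309| = -5.478


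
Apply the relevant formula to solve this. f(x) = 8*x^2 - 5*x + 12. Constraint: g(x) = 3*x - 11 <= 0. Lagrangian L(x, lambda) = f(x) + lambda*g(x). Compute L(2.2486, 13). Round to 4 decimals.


Step 1: Evaluate f(x).
f(2.2486) = 8*2.2486^2 - 5*2.2486 + 12 = 41.2066
Step 2: Evaluate g(x).
g(2.2486) = 3*2.2486 - 11 = -4.2542
Step 3: Compute Lagrangian.
L = 41.2066 + 13*-4.2542 = -14.098


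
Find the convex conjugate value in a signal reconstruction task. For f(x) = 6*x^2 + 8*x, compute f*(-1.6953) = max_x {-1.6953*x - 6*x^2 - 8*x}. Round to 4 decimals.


f*(y) = sup_x {y*x - a*x^2 - b*x} = sup_x {(y-b)*x - a*x^2}
FOC: (y - b) - 2a*x = 0 => x* = (y - b)/(2a)
x* = (-1.6953 - 8)/(2*6) = -0.8079
f*(-1.6953) = (y-b)^2/(4a) = (-1.6953 - 8)^2/(4*6)
= 93.9988/24 = 3.9166


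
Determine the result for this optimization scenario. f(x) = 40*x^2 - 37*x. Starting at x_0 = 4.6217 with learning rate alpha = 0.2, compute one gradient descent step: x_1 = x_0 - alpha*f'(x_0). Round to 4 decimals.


We compute the gradient at x_0 and apply the update.
f'(x) = 80*x - 37
f'(4.6217) = 80*4.6217 - 37 = 332.736
x_1 = 4.6217 - 0.2*332.736 = -61.9255


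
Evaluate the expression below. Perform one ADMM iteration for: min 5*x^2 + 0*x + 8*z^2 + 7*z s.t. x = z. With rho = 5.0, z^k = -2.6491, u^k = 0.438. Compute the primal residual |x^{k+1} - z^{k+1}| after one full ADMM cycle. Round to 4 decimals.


ADMM iteration with rho = 5.0, z^k = -2.6491, u^k = 0.438
Step 1: x-update.
Minimize 5*x^2 + 0*x + (5.0/2)*(x + 2.6491 + 0.438)^2
FOC: (2*5 + 5.0)*x = 0 + 5.0*(-2.6491 - 0.438)
x^{k+1} = -1.029
Step 2: z-update.
Minimize 8*z^2 + 7*z + (5.0/2)*(-1.029 - z + 0.438)^2
FOC: (2*8 + 5.0)*z = -7 + 5.0*(-1.029 + 0.438)
z^{k+1} = -0.4741
Step 3: u-update.
u^{k+1} = 0.438 - 1.029 + 0.4741 = -0.117
Step 4: Primal residual = |-1.029 + 0.4741| = 0.555


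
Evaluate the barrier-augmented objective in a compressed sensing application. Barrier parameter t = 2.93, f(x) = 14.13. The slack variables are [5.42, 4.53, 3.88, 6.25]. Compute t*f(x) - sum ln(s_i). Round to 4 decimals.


Step 1: Compute log-barrier.
ln values: [1.6901, 1.5107, 1.3558, 1.8326]
phi = -(1.6901 + 1.5107 + 1.3558 + 1.8326) = -6.3892
Step 2: Compute augmented objective.
t*f(x) = 2.93*14.13 = 41.4009
Total = 41.4009 - 6.3892 = 35.0117


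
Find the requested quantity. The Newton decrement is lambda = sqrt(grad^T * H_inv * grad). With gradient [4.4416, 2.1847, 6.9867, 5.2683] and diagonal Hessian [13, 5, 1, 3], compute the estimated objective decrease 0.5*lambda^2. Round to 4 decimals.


Step 1: H is diagonal, so H^(-1) * g = [0.3417, 0.4369, 6.9867, 1.7561].
Step 2: g^T H^(-1) g = sum_i g_i^2 / H_ii
  = (4.4416)^2/13 + (2.1847)^2/5 + (6.9867)^2/1 + (5.2683)^2/3
  = 1.5175 + 0.9546 + 48.814 + 9.2517 = 60.5377
Step 3: Objective decrease = 0.5 * g^T H^(-1) g = 30.2689


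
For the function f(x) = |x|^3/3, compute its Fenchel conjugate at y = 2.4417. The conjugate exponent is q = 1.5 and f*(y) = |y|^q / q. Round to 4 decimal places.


The conjugate exponent q satisfies 1/p + 1/q = 1.
p = 3, so q = 3/(3 - 1) = 1.5
|y|^q = 2.4417^1.5 = 3.8154
f*(2.4417) = 3.8154 / 1.5 = 2.5436


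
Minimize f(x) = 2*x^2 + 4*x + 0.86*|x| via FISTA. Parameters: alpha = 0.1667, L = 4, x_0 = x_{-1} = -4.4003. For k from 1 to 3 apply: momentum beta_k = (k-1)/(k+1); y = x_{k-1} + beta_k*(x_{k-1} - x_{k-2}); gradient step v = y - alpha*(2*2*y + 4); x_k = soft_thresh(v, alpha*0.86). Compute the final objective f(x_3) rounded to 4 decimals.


FISTA on f(x) = 2*x^2 + 4*x + 0.86*|x|
L = 4, alpha = 0.1667
Iteration 1: beta = 0.0, y = -4.4003 + 0.0*(-4.4003 + 4.4003) = -4.4003
  grad(y) = -13.6012, v = y - alpha*grad = -2.133
  prox(v) = soft_thresh(-2.133, 0.1434) = -1.9896
Iteration 2: beta = 0.3333, y = -1.9896 + 0.3333*(-1.9896 + 4.4003) = -1.1861
  grad(y) = -0.7442, v = y - alpha*grad = -1.062
  prox(v) = soft_thresh(-1.062, 0.1434) = -0.9186
Iteration 3: beta = 0.5, y = -0.9186 + 0.5*(-0.9186 + 1.9896) = -0.3831
  grad(y) = 2.4674, v = y - alpha*grad = -0.7945
  prox(v) = soft_thresh(-0.7945, 0.1434) = -0.6511
f(x_3) = 2*(-0.6511)^2 + 4*(-0.6511) + 0.86*|-0.6511| = -1.1966


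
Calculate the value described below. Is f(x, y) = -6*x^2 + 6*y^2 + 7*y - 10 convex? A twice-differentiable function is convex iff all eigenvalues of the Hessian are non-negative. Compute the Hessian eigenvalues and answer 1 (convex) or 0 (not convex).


The Hessian of f(x,y) = -6*x^2 + 6*y^2 + 7*y - 10 is:
H = [[-12, 0], [0, 12]]
Trace = -12 + 12 = 0
Determinant = -12*12 - (0)^2 = -144
Discriminant = (0)^2 - 4*-144 = 576.0
Eigenvalues: lambda_1 = -12.0, lambda_2 = 12.0
The function is not convex.

0


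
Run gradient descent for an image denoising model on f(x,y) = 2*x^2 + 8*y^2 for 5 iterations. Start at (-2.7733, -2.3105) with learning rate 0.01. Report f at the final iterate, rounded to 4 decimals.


Gradient descent on f(x,y) = 2*x^2 + 8*y^2.
Starting point: (-2.7733, -2.3105), alpha = 0.01
Step 1: grad_x = 2*2*-2.7733 = -11.0932, grad_y = 2*8*-2.3105 = -36.968
  x_1 = -2.7733 - 0.01*-11.0932 = -2.6624
  y_1 = -2.3105 - 0.01*-36.968 = -1.9408
Step 2: grad_x = 2*2*-2.6624 = -10.6495, grad_y = 2*8*-1.9408 = -31.0531
  x_2 = -2.6624 - 0.01*-10.6495 = -2.5559
  y_2 = -1.9408 - 0.01*-31.0531 = -1.6303
Step 3: grad_x = 2*2*-2.5559 = -10.2235, grad_y = 2*8*-1.6303 = -26.0846
  x_3 = -2.5559 - 0.01*-10.2235 = -2.4536
  y_3 = -1.6303 - 0.01*-26.0846 = -1.3694
Step 4: grad_x = 2*2*-2.4536 = -9.8146, grad_y = 2*8*-1.3694 = -21.9111
  x_4 = -2.4536 - 0.01*-9.8146 = -2.3555
  y_4 = -1.3694 - 0.01*-21.9111 = -1.1503
Step 5: grad_x = 2*2*-2.3555 = -9.422, grad_y = 2*8*-1.1503 = -18.4053
  x_5 = -2.3555 - 0.01*-9.422 = -2.2613
  y_5 = -1.1503 - 0.01*-18.4053 = -0.9663
f(-2.2613, -0.9663) = 2*(-2.2613)^2 + 8*(-0.9663)^2 = 17.6963


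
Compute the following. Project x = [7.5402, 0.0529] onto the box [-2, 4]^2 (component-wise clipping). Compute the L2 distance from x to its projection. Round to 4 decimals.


Project each component onto [-2, 4].
clip(7.5402) = 4.0, clip(0.0529) = 0.0529
Projection = [4.0, 0.0529]
Squared diffs: [12.533, 0.0]
Distance = sqrt(12.533) = 3.5402


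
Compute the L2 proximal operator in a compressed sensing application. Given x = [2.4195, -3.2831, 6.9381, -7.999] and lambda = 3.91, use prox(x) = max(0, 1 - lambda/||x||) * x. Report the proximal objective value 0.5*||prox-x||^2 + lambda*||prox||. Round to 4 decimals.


Step 1: Compute ||x||.
||x|| = 11.347
Step 2: Compute scaling factor.
scale = max(0, 1 - 3.91/11.347) = 0.6554
Step 3: prox(x) = [1.5858, -2.1518, 4.5473, -5.2427]
||prox(x)|| = 7.437
Step 4: Proximal objective.
0.5*||prox-x||^2 = 7.6441
lambda*||prox|| = 29.0787
Total = 36.7226


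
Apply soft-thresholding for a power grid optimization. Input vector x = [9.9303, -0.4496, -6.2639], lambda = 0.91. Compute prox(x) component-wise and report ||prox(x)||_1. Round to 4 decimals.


Soft-thresholding with lambda = 0.91:
prox(9.9303) = sign(9.9303)*max(|9.9303| - 0.91, 0) = 9.0203
prox(-0.4496) = sign(-0.4496)*max(|-0.4496| - 0.91, 0) = 0.0
prox(-6.2639) = sign(-6.2639)*max(|-6.2639| - 0.91, 0) = -5.3539
prox(x) = [9.0203, 0.0, -5.3539]
||prox(x)||_1 = 9.0203 + 0.0 + 5.3539 = 14.3742


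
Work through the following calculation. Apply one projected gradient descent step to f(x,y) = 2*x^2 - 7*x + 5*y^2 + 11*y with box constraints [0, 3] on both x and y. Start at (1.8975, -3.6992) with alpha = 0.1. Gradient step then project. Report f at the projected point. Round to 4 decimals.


Step 1: Compute gradient at (1.8975, -3.6992).
grad_x = 2*2*1.8975 - 7 = 0.59
grad_y = 2*5*-3.6992 + 11 = -25.992
Step 2: Gradient step.
x_raw = 1.8975 - 0.1*0.59 = 1.8385
y_raw = -3.6992 - 0.1*-25.992 = -1.1
Step 3: Project onto [0, 3].
x_proj = clip(1.8385) = 1.8385
y_proj = clip(-1.1) = 0.0
Step 4: Evaluate f.
f(1.8385, 0.0) = -6.1093


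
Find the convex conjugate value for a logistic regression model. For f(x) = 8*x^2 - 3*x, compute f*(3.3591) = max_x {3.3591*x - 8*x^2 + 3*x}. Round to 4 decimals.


f*(y) = sup_x {y*x - a*x^2 - b*x} = sup_x {(y-b)*x - a*x^2}
FOC: (y - b) - 2a*x = 0 => x* = (y - b)/(2a)
x* = (3.3591 + 3)/(2*8) = 0.3974
f*(3.3591) = (y-b)^2/(4a) = (3.3591 + 3)^2/(4*8)
= 40.4382/32 = 1.2637


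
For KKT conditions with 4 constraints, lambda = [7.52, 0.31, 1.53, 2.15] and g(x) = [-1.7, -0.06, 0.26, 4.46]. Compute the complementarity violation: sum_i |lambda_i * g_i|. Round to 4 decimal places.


KKT complementary slackness check:
lambda_1 * g_1 = 7.52 * -1.7 = -12.784
lambda_2 * g_2 = 0.31 * -0.06 = -0.0186
lambda_3 * g_3 = 1.53 * 0.26 = 0.3978
lambda_4 * g_4 = 2.15 * 4.46 = 9.589
Total violation = 12.784 + 0.0186 + 0.3978 + 9.589 = 22.7894


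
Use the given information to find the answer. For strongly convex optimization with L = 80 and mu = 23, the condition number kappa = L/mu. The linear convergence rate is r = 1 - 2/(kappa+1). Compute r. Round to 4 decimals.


Step 1: Compute the condition number.
kappa = L/mu = 80/23 = 3.4783
Step 2: Compute the convergence rate.
r = 1 - 2/(kappa + 1) = 1 - 2*mu/(L + mu) = (L - mu)/(L + mu) = 57/103 = 0.5534


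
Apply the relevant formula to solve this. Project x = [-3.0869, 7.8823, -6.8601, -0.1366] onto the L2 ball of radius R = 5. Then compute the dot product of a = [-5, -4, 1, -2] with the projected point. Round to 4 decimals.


Step 1: Compute ||x|| (intermediates to 6 decimals).
||x|| = sqrt((-3.0869)^2 + 7.8823^2 + (-6.8601)^2 + (-0.1366)^2) = 10.896753
Step 2: Project.
Since ||x|| > R, scale = R/||x|| = 5/10.896753 = 0.458852, proj(x) = scale * x
proj(x) = [-1.41643, 3.616809, -3.147771, -0.062679]
Step 3: Dot product.
a^T * proj(x) = -5*(-1.41643) - 4*3.616809 + 1*(-3.147771) - 2*(-0.062679) = -10.4075


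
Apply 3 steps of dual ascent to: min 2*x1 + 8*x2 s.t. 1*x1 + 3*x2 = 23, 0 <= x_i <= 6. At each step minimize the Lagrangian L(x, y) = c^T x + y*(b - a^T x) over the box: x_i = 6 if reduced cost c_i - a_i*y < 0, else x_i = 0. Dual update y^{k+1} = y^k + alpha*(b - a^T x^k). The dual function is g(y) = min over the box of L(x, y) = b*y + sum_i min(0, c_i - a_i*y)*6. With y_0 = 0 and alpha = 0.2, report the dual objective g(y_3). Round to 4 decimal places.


Dual ascent for LP: min 2*x1 + 8*x2, 1*x1 + 3*x2 = 23, 0 <= x_i <= 6
Step 1: y^k = 0.0, reduced costs: (2.0, 8.0)
  x^k = (0.0, 0.0), subgradient = b - a^T x = 23.0
  y^{k+1} = 0.0 + 0.2*23.0 = 4.6
Step 2: y^k = 4.6, reduced costs: (-2.6, -5.8)
  x^k = (6.0, 6.0), subgradient = b - a^T x = -1.0
  y^{k+1} = 4.6 + 0.2*-1.0 = 4.4
Step 3: y^k = 4.4, reduced costs: (-2.4, -5.2)
  x^k = (6.0, 6.0), subgradient = b - a^T x = -1.0
  y^{k+1} = 4.4 + 0.2*-1.0 = 4.2
Dual objective at y_3 = 4.2: reduced costs (-2.2, -4.6), box minimizer x = (6.0, 6.0)
g(y_3) = b*y + (c1 - a1*y)*x1 + (c2 - a2*y)*x2 = 23*4.2 + (-2.2)*6.0 + (-4.6)*6.0 = 96.6 - 13.2 - 27.6 = 55.8


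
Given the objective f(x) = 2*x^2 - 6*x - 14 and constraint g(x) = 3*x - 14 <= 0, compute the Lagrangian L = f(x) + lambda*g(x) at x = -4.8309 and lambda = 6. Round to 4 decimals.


Step 1: Evaluate f(x).
f(-4.8309) = 2*(-4.8309)^2 - 6*(-4.8309) - 14 = 61.6606
Step 2: Evaluate g(x).
g(-4.8309) = 3*-4.8309 - 14 = -28.4927
Step 3: Compute Lagrangian.
L = 61.6606 + 6*-28.4927 = -109.2956


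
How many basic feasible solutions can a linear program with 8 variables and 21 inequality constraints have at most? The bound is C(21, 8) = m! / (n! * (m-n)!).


Each vertex corresponds to some choice of n active constraints out of m, so the number of vertices is at most C(m, n) = m! / (n!(m-n)!).
m = 21, n = 8
Numerator: 21 * 20 * 19 * 18 * 17 * 16 * 15 * 14
Denominator: 8! = 40320
C(21, 8) = 203490


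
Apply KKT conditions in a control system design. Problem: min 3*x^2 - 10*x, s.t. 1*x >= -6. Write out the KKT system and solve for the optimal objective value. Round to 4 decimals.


Step 1: Try lambda = 0 (constraint inactive).
Stationarity: 2*3*x - 10 = 0
x* = 10/(2*3) = 5/3 = 1.6667 (rounded; the exact value 5/3 is used below)
Check constraint: 1*1.6667 = 1.6667 >= -6 -- satisfied.
Step 2: Compute optimal value.
f(x*) = 3*(5/3)^2 - 10*(5/3) = -8.3333


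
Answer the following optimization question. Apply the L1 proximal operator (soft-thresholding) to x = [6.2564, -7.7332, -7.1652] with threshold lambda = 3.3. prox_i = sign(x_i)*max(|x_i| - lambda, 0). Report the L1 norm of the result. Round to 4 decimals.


Soft-thresholding with lambda = 3.3:
prox(6.2564) = sign(6.2564)*max(|6.2564| - 3.3, 0) = 2.9564
prox(-7.7332) = sign(-7.7332)*max(|-7.7332| - 3.3, 0) = -4.4332
prox(-7.1652) = sign(-7.1652)*max(|-7.1652| - 3.3, 0) = -3.8652
prox(x) = [2.9564, -4.4332, -3.8652]
||prox(x)||_1 = 2.9564 + 4.4332 + 3.8652 = 11.2548


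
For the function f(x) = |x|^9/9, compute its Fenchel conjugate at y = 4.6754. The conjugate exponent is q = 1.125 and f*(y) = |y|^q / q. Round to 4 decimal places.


The conjugate exponent q satisfies 1/p + 1/q = 1.
p = 9, so q = 9/(9 - 1) = 1.125
|y|^q = 4.6754^1.125 = 5.6695
f*(4.6754) = 5.6695 / 1.125 = 5.0396


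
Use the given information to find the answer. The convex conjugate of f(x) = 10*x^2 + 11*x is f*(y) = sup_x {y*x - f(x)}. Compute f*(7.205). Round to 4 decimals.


f*(y) = sup_x {y*x - a*x^2 - b*x} = sup_x {(y-b)*x - a*x^2}
FOC: (y - b) - 2a*x = 0 => x* = (y - b)/(2a)
x* = (7.205 - 11)/(2*10) = -0.1898
f*(7.205) = (y-b)^2/(4a) = (7.205 - 11)^2/(4*10)
= 14.402/40 = 0.3601


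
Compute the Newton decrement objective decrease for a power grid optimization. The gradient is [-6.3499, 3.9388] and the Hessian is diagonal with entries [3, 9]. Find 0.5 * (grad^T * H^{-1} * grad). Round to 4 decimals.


Step 1: H is diagonal, so H^(-1) * g = [-2.1166, 0.4376].
Step 2: g^T H^(-1) g = sum_i g_i^2 / H_ii
  = (-6.3499)^2/3 + (3.9388)^2/9
  = 13.4404 + 1.7238 = 15.1642
Step 3: Objective decrease = 0.5 * g^T H^(-1) g = 7.5821


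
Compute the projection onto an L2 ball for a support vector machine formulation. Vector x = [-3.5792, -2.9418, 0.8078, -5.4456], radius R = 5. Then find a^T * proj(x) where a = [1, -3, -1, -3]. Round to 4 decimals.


Step 1: Compute ||x|| (intermediates to 6 decimals).
||x|| = sqrt((-3.5792)^2 + (-2.9418)^2 + 0.8078^2 + (-5.4456)^2) = 7.195273
Step 2: Project.
Since ||x|| > R, scale = R/||x|| = 5/7.195273 = 0.694901, proj(x) = scale * x
proj(x) = [-2.48719, -2.04426, 0.561341, -3.784153]
Step 3: Dot product.
a^T * proj(x) = 1*(-2.48719) - 3*(-2.04426) - 1*0.561341 - 3*(-3.784153) = 14.4367


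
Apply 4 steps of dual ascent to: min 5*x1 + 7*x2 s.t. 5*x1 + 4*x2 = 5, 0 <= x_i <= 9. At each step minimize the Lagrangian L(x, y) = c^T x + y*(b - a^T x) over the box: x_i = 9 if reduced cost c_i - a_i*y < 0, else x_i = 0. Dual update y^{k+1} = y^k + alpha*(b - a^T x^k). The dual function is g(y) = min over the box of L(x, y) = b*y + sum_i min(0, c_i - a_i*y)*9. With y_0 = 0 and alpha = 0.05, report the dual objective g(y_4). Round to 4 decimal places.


Dual ascent for LP: min 5*x1 + 7*x2, 5*x1 + 4*x2 = 5, 0 <= x_i <= 9
Step 1: y^k = 0.0, reduced costs: (5.0, 7.0)
  x^k = (0.0, 0.0), subgradient = b - a^T x = 5.0
  y^{k+1} = 0.0 + 0.05*5.0 = 0.25
Step 2: y^k = 0.25, reduced costs: (3.75, 6.0)
  x^k = (0.0, 0.0), subgradient = b - a^T x = 5.0
  y^{k+1} = 0.25 + 0.05*5.0 = 0.5
Step 3: y^k = 0.5, reduced costs: (2.5, 5.0)
  x^k = (0.0, 0.0), subgradient = b - a^T x = 5.0
  y^{k+1} = 0.5 + 0.05*5.0 = 0.75
Step 4: y^k = 0.75, reduced costs: (1.25, 4.0)
  x^k = (0.0, 0.0), subgradient = b - a^T x = 5.0
  y^{k+1} = 0.75 + 0.05*5.0 = 1.0
Dual objective at y_4 = 1.0: reduced costs (0.0, 3.0), box minimizer x = (0.0, 0.0)
g(y_4) = b*y + (c1 - a1*y)*x1 + (c2 - a2*y)*x2 = 5*1.0 + 0.0*0.0 + 3.0*0.0 = 5.0 + 0.0 + 0.0 = 5.0


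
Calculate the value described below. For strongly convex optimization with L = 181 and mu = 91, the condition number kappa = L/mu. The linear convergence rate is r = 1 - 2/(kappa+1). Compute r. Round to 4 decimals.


Step 1: Compute the condition number.
kappa = L/mu = 181/91 = 1.989
Step 2: Compute the convergence rate.
r = 1 - 2/(kappa + 1) = 1 - 2*mu/(L + mu) = (L - mu)/(L + mu) = 90/272 = 0.3309


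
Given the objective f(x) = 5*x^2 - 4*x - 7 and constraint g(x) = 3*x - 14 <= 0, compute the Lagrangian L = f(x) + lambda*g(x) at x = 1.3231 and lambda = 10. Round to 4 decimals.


Step 1: Evaluate f(x).
f(1.3231) = 5*1.3231^2 - 4*1.3231 - 7 = -3.5394
Step 2: Evaluate g(x).
g(1.3231) = 3*1.3231 - 14 = -10.0307
Step 3: Compute Lagrangian.
L = -3.5394 + 10*-10.0307 = -103.8464


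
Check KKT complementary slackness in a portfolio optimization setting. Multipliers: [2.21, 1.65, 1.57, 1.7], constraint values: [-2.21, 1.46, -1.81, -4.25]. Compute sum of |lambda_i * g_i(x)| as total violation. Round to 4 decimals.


KKT complementary slackness check:
lambda_1 * g_1 = 2.21 * -2.21 = -4.8841
lambda_2 * g_2 = 1.65 * 1.46 = 2.409
lambda_3 * g_3 = 1.57 * -1.81 = -2.8417
lambda_4 * g_4 = 1.7 * -4.25 = -7.225
Total violation = 4.8841 + 2.409 + 2.8417 + 7.225 = 17.3598


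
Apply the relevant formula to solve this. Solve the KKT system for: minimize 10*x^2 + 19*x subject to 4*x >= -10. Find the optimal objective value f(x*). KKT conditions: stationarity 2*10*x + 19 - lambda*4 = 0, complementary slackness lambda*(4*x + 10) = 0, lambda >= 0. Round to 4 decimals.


Step 1: Try lambda = 0 (constraint inactive).
Stationarity: 2*10*x + 19 = 0
x* = -19/(2*10) = -0.95
Check constraint: 4*-0.95 = -3.8 >= -10 -- satisfied.
Step 2: Compute optimal value.
f(x*) = 10*(-0.95)^2 + 19*(-0.95) = -9.025


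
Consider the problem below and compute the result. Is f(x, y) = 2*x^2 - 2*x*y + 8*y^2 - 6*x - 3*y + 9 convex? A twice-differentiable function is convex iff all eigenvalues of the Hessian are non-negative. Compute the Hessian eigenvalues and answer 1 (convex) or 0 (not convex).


The Hessian of f(x,y) = 2*x^2 - 2*x*y + 8*y^2 - 6*x - 3*y + 9 is:
H = [[4, -2], [-2, 16]]
Trace = 4 + 16 = 20
Determinant = 4*16 - (-2)^2 = 60
Discriminant = (20)^2 - 4*60 = 160.0
Eigenvalues: lambda_1 = 3.6754, lambda_2 = 16.3246
The function is convex.

1


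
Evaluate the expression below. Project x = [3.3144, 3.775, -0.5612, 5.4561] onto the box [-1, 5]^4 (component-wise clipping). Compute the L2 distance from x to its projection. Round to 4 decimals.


Project each component onto [-1, 5].
clip(3.3144) = 3.3144, clip(3.775) = 3.775, clip(-0.5612) = -0.5612, clip(5.4561) = 5.0
Projection = [3.3144, 3.775, -0.5612, 5.0]
Squared diffs: [0.0, 0.0, 0.0, 0.208]
Distance = sqrt(0.208) = 0.4561


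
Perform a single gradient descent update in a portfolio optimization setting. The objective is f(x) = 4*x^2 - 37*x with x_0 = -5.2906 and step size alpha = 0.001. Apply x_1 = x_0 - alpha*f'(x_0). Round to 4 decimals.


We compute the gradient at x_0 and apply the update.
f'(x) = 8*x - 37
f'(-5.2906) = 8*-5.2906 - 37 = -79.3248
x_1 = -5.2906 - 0.001*-79.3248 = -5.2113


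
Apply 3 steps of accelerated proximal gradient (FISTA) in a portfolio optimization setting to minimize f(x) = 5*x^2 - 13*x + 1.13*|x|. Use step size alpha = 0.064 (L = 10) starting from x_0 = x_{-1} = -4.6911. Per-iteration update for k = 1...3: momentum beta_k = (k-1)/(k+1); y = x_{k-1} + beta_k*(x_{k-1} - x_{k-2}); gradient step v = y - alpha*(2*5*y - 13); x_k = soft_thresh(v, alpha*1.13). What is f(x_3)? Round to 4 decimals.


FISTA on f(x) = 5*x^2 - 13*x + 1.13*|x|
L = 10, alpha = 0.064
Iteration 1: beta = 0.0, y = -4.6911 + 0.0*(-4.6911 + 4.6911) = -4.6911
  grad(y) = -59.911, v = y - alpha*grad = -0.8568
  prox(v) = soft_thresh(-0.8568, 0.0723) = -0.7845
Iteration 2: beta = 0.3333, y = -0.7845 + 0.3333*(-0.7845 + 4.6911) = 0.5177
  grad(y) = -7.8227, v = y - alpha*grad = 1.0184
  prox(v) = soft_thresh(1.0184, 0.0723) = 0.9461
Iteration 3: beta = 0.5, y = 0.9461 + 0.5*(0.9461 + 0.7845) = 1.8113
  grad(y) = 5.1133, v = y - alpha*grad = 1.4841
  prox(v) = soft_thresh(1.4841, 0.0723) = 1.4118
f(x_3) = 5*1.4118^2 - 13*1.4118 + 1.13*|1.4118| = -6.7923


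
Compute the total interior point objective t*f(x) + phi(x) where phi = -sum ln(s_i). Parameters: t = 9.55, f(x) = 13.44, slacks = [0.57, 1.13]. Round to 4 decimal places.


Step 1: Compute log-barrier.
ln values: [-0.5621, 0.1222]
phi = -(-0.5621 + 0.1222) = 0.4399
Step 2: Compute augmented objective.
t*f(x) = 9.55*13.44 = 128.352
Total = 128.352 + 0.4399 = 128.7919


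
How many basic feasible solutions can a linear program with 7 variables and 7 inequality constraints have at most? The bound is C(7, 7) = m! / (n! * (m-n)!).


Each vertex corresponds to some choice of n active constraints out of m, so the number of vertices is at most C(m, n) = m! / (n!(m-n)!).
m = 7, n = 7
Numerator: 7 * 6 * 5 * 4 * 3 * 2 * 1
Denominator: 7! = 5040
C(7, 7) = 1
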